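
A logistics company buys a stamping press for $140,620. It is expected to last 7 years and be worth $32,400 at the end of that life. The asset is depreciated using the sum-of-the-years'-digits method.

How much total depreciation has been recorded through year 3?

$69,570

Depreciable base = $140,620 − $32,400 = $108,220.
Sum of the years' digits = 7+6+5+4+3+2+1 = 28.
Year 1: $108,220 × 7/28 = $27,055. Book value $113,565.
Year 2: $108,220 × 6/28 = $23,190. Book value $90,375.
Year 3: $108,220 × 5/28 = $19,325. Book value $71,050.
Accumulated through year 3 = $140,620 − $71,050 = $69,570.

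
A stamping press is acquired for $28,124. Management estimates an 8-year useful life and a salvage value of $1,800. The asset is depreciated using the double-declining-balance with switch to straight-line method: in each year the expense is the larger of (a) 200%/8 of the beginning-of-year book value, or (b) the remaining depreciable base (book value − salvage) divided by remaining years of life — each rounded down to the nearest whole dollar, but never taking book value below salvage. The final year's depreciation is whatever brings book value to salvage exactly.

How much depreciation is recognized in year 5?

$2,224

Depreciable base = $28,124 − $1,800 = $26,324.
Year 1: DB = ⌊$28,124 × 200%/8⌋ = $7,031; SL = ⌊$26,324/8⌋ = $3,290 → take DB $7,031. Book value $21,093.
Year 2: DB = ⌊$21,093 × 200%/8⌋ = $5,273; SL = ⌊$19,293/7⌋ = $2,756 → take DB $5,273. Book value $15,820.
Year 3: DB = ⌊$15,820 × 200%/8⌋ = $3,955; SL = ⌊$14,020/6⌋ = $2,336 → take DB $3,955. Book value $11,865.
Year 4: DB = ⌊$11,865 × 200%/8⌋ = $2,966; SL = ⌊$10,065/5⌋ = $2,013 → take DB $2,966. Book value $8,899.
Year 5: DB = ⌊$8,899 × 200%/8⌋ = $2,224; SL = ⌊$7,099/4⌋ = $1,774 → take DB $2,224. Book value $6,675.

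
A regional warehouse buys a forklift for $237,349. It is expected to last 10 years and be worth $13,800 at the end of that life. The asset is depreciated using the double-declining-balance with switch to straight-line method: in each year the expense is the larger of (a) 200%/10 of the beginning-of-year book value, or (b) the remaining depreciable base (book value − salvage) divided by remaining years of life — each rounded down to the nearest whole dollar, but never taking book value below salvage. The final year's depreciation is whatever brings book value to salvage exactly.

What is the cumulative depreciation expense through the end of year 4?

$140,129

Depreciable base = $237,349 − $13,800 = $223,549.
Year 1: DB = ⌊$237,349 × 200%/10⌋ = $47,469; SL = ⌊$223,549/10⌋ = $22,354 → take DB $47,469. Book value $189,880.
Year 2: DB = ⌊$189,880 × 200%/10⌋ = $37,976; SL = ⌊$176,080/9⌋ = $19,564 → take DB $37,976. Book value $151,904.
Year 3: DB = ⌊$151,904 × 200%/10⌋ = $30,380; SL = ⌊$138,104/8⌋ = $17,263 → take DB $30,380. Book value $121,524.
Year 4: DB = ⌊$121,524 × 200%/10⌋ = $24,304; SL = ⌊$107,724/7⌋ = $15,389 → take DB $24,304. Book value $97,220.
Accumulated through year 4 = $237,349 − $97,220 = $140,129.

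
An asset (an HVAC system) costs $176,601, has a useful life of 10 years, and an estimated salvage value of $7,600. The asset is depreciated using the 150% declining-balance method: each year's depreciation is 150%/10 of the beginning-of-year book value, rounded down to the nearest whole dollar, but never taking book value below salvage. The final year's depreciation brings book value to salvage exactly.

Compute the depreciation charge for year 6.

$11,754

Depreciable base = $176,601 − $7,600 = $169,001.
Year 1: ⌊$176,601 × 150%/10⌋ = $26,490. Book value $150,111.
Year 2: ⌊$150,111 × 150%/10⌋ = $22,516. Book value $127,595.
Year 3: ⌊$127,595 × 150%/10⌋ = $19,139. Book value $108,456.
Year 4: ⌊$108,456 × 150%/10⌋ = $16,268. Book value $92,188.
Year 5: ⌊$92,188 × 150%/10⌋ = $13,828. Book value $78,360.
Year 6: ⌊$78,360 × 150%/10⌋ = $11,754. Book value $66,606.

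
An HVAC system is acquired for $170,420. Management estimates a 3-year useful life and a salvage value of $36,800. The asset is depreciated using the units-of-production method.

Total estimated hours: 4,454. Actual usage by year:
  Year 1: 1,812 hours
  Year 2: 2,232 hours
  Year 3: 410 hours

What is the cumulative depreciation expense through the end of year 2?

$121,320

Depreciable base = $170,420 − $36,800 = $133,620.
Rate = $133,620 / 4,454 hours = $30 per hour.
Year 1: 1,812 × $30 = $54,360. Book value $116,060.
Year 2: 2,232 × $30 = $66,960. Book value $49,100.
Accumulated through year 2 = $170,420 − $49,100 = $121,320.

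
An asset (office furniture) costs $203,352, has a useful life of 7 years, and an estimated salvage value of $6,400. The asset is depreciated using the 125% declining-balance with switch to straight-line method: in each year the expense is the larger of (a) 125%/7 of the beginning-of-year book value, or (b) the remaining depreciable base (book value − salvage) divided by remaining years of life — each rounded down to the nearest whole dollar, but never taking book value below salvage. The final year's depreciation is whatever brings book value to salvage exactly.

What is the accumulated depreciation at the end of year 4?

Depreciable base = $203,352 − $6,400 = $196,952.
Year 1: DB = ⌊$203,352 × 125%/7⌋ = $36,312; SL = ⌊$196,952/7⌋ = $28,136 → take DB $36,312. Book value $167,040.
Year 2: DB = ⌊$167,040 × 125%/7⌋ = $29,828; SL = ⌊$160,640/6⌋ = $26,773 → take DB $29,828. Book value $137,212.
Year 3: DB = ⌊$137,212 × 125%/7⌋ = $24,502; SL = ⌊$130,812/5⌋ = $26,162 → take SL $26,162. Book value $111,050.
Year 4: DB = ⌊$111,050 × 125%/7⌋ = $19,830; SL = ⌊$104,650/4⌋ = $26,162 → take SL $26,162. Book value $84,888.
Accumulated through year 4 = $203,352 − $84,888 = $118,464.

$118,464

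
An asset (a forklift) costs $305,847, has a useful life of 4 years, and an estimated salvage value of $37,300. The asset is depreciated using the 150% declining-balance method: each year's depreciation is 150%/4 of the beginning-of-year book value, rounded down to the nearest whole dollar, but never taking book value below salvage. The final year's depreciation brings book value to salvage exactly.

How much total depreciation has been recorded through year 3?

$231,177

Depreciable base = $305,847 − $37,300 = $268,547.
Year 1: ⌊$305,847 × 150%/4⌋ = $114,692. Book value $191,155.
Year 2: ⌊$191,155 × 150%/4⌋ = $71,683. Book value $119,472.
Year 3: ⌊$119,472 × 150%/4⌋ = $44,802. Book value $74,670.
Accumulated through year 3 = $305,847 − $74,670 = $231,177.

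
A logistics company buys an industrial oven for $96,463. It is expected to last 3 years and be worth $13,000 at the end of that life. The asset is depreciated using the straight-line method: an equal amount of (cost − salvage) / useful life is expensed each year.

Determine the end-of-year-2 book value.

Depreciable base = $96,463 − $13,000 = $83,463.
Annual expense = $83,463 / 3 = $27,821.
End of year 1: book value $68,642.
End of year 2: book value $40,821.

$40,821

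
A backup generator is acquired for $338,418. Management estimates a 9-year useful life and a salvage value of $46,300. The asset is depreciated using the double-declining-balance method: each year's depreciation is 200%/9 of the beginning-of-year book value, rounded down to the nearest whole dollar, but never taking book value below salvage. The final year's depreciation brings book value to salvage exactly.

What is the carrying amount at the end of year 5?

Depreciable base = $338,418 − $46,300 = $292,118.
Year 1: ⌊$338,418 × 200%/9⌋ = $75,204. Book value $263,214.
Year 2: ⌊$263,214 × 200%/9⌋ = $58,492. Book value $204,722.
Year 3: ⌊$204,722 × 200%/9⌋ = $45,493. Book value $159,229.
Year 4: ⌊$159,229 × 200%/9⌋ = $35,384. Book value $123,845.
Year 5: ⌊$123,845 × 200%/9⌋ = $27,521. Book value $96,324.

$96,324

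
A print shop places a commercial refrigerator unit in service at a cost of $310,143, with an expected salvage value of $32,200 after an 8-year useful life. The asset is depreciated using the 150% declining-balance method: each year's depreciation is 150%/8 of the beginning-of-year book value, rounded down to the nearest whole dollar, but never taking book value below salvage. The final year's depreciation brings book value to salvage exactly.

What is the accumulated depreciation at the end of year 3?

Depreciable base = $310,143 − $32,200 = $277,943.
Year 1: ⌊$310,143 × 150%/8⌋ = $58,151. Book value $251,992.
Year 2: ⌊$251,992 × 150%/8⌋ = $47,248. Book value $204,744.
Year 3: ⌊$204,744 × 150%/8⌋ = $38,389. Book value $166,355.
Accumulated through year 3 = $310,143 − $166,355 = $143,788.

$143,788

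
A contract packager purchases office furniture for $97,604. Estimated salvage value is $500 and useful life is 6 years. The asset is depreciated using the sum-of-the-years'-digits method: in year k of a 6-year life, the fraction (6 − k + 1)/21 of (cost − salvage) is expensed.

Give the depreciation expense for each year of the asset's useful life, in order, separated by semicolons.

$27,744; $23,120; $18,496; $13,872; $9,248; $4,624

Depreciable base = $97,604 − $500 = $97,104.
Sum of the years' digits = 6+5+4+3+2+1 = 21.
Year 1: $97,104 × 6/21 = $27,744. Book value $69,860.
Year 2: $97,104 × 5/21 = $23,120. Book value $46,740.
Year 3: $97,104 × 4/21 = $18,496. Book value $28,244.
Year 4: $97,104 × 3/21 = $13,872. Book value $14,372.
Year 5: $97,104 × 2/21 = $9,248. Book value $5,124.
Year 6: $97,104 × 1/21 = $4,624. Book value $500.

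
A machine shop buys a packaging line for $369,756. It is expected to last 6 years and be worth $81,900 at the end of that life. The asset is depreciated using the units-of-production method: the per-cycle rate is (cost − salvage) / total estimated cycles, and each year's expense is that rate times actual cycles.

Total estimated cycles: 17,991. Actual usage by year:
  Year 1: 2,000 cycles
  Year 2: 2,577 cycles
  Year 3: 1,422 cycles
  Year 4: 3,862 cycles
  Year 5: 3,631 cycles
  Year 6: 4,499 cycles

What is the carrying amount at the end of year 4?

Depreciable base = $369,756 − $81,900 = $287,856.
Rate = $287,856 / 17,991 cycles = $16 per cycle.
Year 1: 2,000 × $16 = $32,000. Book value $337,756.
Year 2: 2,577 × $16 = $41,232. Book value $296,524.
Year 3: 1,422 × $16 = $22,752. Book value $273,772.
Year 4: 3,862 × $16 = $61,792. Book value $211,980.

$211,980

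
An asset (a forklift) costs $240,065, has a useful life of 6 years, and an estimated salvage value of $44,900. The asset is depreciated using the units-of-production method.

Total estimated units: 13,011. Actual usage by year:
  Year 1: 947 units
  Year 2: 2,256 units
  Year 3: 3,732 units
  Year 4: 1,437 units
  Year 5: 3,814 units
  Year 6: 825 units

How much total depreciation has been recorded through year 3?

$104,025

Depreciable base = $240,065 − $44,900 = $195,165.
Rate = $195,165 / 13,011 units = $15 per unit.
Year 1: 947 × $15 = $14,205. Book value $225,860.
Year 2: 2,256 × $15 = $33,840. Book value $192,020.
Year 3: 3,732 × $15 = $55,980. Book value $136,040.
Accumulated through year 3 = $240,065 − $136,040 = $104,025.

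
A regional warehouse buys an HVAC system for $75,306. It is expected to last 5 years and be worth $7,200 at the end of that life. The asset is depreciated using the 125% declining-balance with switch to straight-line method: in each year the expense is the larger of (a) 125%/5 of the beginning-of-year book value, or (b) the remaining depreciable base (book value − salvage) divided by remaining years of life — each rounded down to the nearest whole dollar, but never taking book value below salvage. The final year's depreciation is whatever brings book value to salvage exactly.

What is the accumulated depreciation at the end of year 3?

$44,666

Depreciable base = $75,306 − $7,200 = $68,106.
Year 1: DB = ⌊$75,306 × 125%/5⌋ = $18,826; SL = ⌊$68,106/5⌋ = $13,621 → take DB $18,826. Book value $56,480.
Year 2: DB = ⌊$56,480 × 125%/5⌋ = $14,120; SL = ⌊$49,280/4⌋ = $12,320 → take DB $14,120. Book value $42,360.
Year 3: DB = ⌊$42,360 × 125%/5⌋ = $10,590; SL = ⌊$35,160/3⌋ = $11,720 → take SL $11,720. Book value $30,640.
Accumulated through year 3 = $75,306 − $30,640 = $44,666.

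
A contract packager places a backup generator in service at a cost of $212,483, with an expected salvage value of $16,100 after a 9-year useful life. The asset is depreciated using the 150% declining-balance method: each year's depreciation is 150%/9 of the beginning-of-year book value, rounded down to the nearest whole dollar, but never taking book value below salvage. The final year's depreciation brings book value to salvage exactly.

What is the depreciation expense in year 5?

Depreciable base = $212,483 − $16,100 = $196,383.
Year 1: ⌊$212,483 × 150%/9⌋ = $35,413. Book value $177,070.
Year 2: ⌊$177,070 × 150%/9⌋ = $29,511. Book value $147,559.
Year 3: ⌊$147,559 × 150%/9⌋ = $24,593. Book value $122,966.
Year 4: ⌊$122,966 × 150%/9⌋ = $20,494. Book value $102,472.
Year 5: ⌊$102,472 × 150%/9⌋ = $17,078. Book value $85,394.

$17,078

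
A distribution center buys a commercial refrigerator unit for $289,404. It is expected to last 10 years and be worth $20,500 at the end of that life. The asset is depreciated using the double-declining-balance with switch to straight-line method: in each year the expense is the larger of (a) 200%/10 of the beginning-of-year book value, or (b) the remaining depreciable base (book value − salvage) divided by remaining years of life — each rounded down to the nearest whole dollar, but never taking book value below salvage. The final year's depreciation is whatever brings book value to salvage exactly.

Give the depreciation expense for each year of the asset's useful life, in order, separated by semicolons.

Depreciable base = $289,404 − $20,500 = $268,904.
Year 1: DB = ⌊$289,404 × 200%/10⌋ = $57,880; SL = ⌊$268,904/10⌋ = $26,890 → take DB $57,880. Book value $231,524.
Year 2: DB = ⌊$231,524 × 200%/10⌋ = $46,304; SL = ⌊$211,024/9⌋ = $23,447 → take DB $46,304. Book value $185,220.
Year 3: DB = ⌊$185,220 × 200%/10⌋ = $37,044; SL = ⌊$164,720/8⌋ = $20,590 → take DB $37,044. Book value $148,176.
Year 4: DB = ⌊$148,176 × 200%/10⌋ = $29,635; SL = ⌊$127,676/7⌋ = $18,239 → take DB $29,635. Book value $118,541.
Year 5: DB = ⌊$118,541 × 200%/10⌋ = $23,708; SL = ⌊$98,041/6⌋ = $16,340 → take DB $23,708. Book value $94,833.
Year 6: DB = ⌊$94,833 × 200%/10⌋ = $18,966; SL = ⌊$74,333/5⌋ = $14,866 → take DB $18,966. Book value $75,867.
Year 7: DB = ⌊$75,867 × 200%/10⌋ = $15,173; SL = ⌊$55,367/4⌋ = $13,841 → take DB $15,173. Book value $60,694.
Year 8: DB = ⌊$60,694 × 200%/10⌋ = $12,138; SL = ⌊$40,194/3⌋ = $13,398 → take SL $13,398. Book value $47,296.
Year 9: DB = ⌊$47,296 × 200%/10⌋ = $9,459; SL = ⌊$26,796/2⌋ = $13,398 → take SL $13,398. Book value $33,898.
Year 10 (final): $33,898 − $20,500 = $13,398. Book value $20,500.

$57,880; $46,304; $37,044; $29,635; $23,708; $18,966; $15,173; $13,398; $13,398; $13,398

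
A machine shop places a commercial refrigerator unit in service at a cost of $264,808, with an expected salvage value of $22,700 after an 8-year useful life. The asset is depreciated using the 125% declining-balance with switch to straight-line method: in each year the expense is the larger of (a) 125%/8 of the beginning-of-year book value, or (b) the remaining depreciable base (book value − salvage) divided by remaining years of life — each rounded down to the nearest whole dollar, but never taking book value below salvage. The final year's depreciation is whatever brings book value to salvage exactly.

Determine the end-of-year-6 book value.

Depreciable base = $264,808 − $22,700 = $242,108.
Year 1: DB = ⌊$264,808 × 125%/8⌋ = $41,376; SL = ⌊$242,108/8⌋ = $30,263 → take DB $41,376. Book value $223,432.
Year 2: DB = ⌊$223,432 × 125%/8⌋ = $34,911; SL = ⌊$200,732/7⌋ = $28,676 → take DB $34,911. Book value $188,521.
Year 3: DB = ⌊$188,521 × 125%/8⌋ = $29,456; SL = ⌊$165,821/6⌋ = $27,636 → take DB $29,456. Book value $159,065.
Year 4: DB = ⌊$159,065 × 125%/8⌋ = $24,853; SL = ⌊$136,365/5⌋ = $27,273 → take SL $27,273. Book value $131,792.
Year 5: DB = ⌊$131,792 × 125%/8⌋ = $20,592; SL = ⌊$109,092/4⌋ = $27,273 → take SL $27,273. Book value $104,519.
Year 6: DB = ⌊$104,519 × 125%/8⌋ = $16,331; SL = ⌊$81,819/3⌋ = $27,273 → take SL $27,273. Book value $77,246.

$77,246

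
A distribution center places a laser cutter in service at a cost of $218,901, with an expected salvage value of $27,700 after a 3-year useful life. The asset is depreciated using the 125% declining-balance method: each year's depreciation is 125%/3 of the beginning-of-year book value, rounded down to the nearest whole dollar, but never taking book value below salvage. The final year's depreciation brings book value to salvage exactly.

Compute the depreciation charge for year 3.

$46,788

Depreciable base = $218,901 − $27,700 = $191,201.
Year 1: ⌊$218,901 × 125%/3⌋ = $91,208. Book value $127,693.
Year 2: ⌊$127,693 × 125%/3⌋ = $53,205. Book value $74,488.
Year 3 (final): $74,488 − $27,700 = $46,788. Book value $27,700.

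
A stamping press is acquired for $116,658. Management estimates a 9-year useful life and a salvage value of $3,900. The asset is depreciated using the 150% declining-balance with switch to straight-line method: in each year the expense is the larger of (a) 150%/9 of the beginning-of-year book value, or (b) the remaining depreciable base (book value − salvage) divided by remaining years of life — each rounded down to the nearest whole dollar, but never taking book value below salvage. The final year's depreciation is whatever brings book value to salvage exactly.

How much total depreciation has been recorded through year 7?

$91,814

Depreciable base = $116,658 − $3,900 = $112,758.
Year 1: DB = ⌊$116,658 × 150%/9⌋ = $19,443; SL = ⌊$112,758/9⌋ = $12,528 → take DB $19,443. Book value $97,215.
Year 2: DB = ⌊$97,215 × 150%/9⌋ = $16,202; SL = ⌊$93,315/8⌋ = $11,664 → take DB $16,202. Book value $81,013.
Year 3: DB = ⌊$81,013 × 150%/9⌋ = $13,502; SL = ⌊$77,113/7⌋ = $11,016 → take DB $13,502. Book value $67,511.
Year 4: DB = ⌊$67,511 × 150%/9⌋ = $11,251; SL = ⌊$63,611/6⌋ = $10,601 → take DB $11,251. Book value $56,260.
Year 5: DB = ⌊$56,260 × 150%/9⌋ = $9,376; SL = ⌊$52,360/5⌋ = $10,472 → take SL $10,472. Book value $45,788.
Year 6: DB = ⌊$45,788 × 150%/9⌋ = $7,631; SL = ⌊$41,888/4⌋ = $10,472 → take SL $10,472. Book value $35,316.
Year 7: DB = ⌊$35,316 × 150%/9⌋ = $5,886; SL = ⌊$31,416/3⌋ = $10,472 → take SL $10,472. Book value $24,844.
Accumulated through year 7 = $116,658 − $24,844 = $91,814.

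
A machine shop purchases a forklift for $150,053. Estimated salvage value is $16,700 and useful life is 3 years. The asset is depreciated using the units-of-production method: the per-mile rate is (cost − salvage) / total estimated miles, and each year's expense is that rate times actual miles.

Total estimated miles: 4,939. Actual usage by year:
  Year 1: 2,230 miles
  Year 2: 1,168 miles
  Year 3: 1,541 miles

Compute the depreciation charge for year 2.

Depreciable base = $150,053 − $16,700 = $133,353.
Rate = $133,353 / 4,939 miles = $27 per mile.
Year 1: 2,230 × $27 = $60,210. Book value $89,843.
Year 2: 1,168 × $27 = $31,536. Book value $58,307.

$31,536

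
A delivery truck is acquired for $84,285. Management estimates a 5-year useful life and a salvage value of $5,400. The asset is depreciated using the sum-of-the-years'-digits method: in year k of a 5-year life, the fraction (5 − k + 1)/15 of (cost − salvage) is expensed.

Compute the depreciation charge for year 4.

Depreciable base = $84,285 − $5,400 = $78,885.
Sum of the years' digits = 5+4+3+2+1 = 15.
Year 1: $78,885 × 5/15 = $26,295. Book value $57,990.
Year 2: $78,885 × 4/15 = $21,036. Book value $36,954.
Year 3: $78,885 × 3/15 = $15,777. Book value $21,177.
Year 4: $78,885 × 2/15 = $10,518. Book value $10,659.

$10,518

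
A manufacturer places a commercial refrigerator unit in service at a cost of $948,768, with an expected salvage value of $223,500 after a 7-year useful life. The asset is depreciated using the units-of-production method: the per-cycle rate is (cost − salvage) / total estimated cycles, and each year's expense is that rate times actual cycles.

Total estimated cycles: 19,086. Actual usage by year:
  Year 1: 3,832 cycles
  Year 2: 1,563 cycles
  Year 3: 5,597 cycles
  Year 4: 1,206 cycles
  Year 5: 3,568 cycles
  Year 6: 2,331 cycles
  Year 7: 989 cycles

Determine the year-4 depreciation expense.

$45,828

Depreciable base = $948,768 − $223,500 = $725,268.
Rate = $725,268 / 19,086 cycles = $38 per cycle.
Year 1: 3,832 × $38 = $145,616. Book value $803,152.
Year 2: 1,563 × $38 = $59,394. Book value $743,758.
Year 3: 5,597 × $38 = $212,686. Book value $531,072.
Year 4: 1,206 × $38 = $45,828. Book value $485,244.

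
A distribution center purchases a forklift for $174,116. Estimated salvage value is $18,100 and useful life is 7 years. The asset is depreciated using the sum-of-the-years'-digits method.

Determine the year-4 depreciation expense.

Depreciable base = $174,116 − $18,100 = $156,016.
Sum of the years' digits = 7+6+5+4+3+2+1 = 28.
Year 1: $156,016 × 7/28 = $39,004. Book value $135,112.
Year 2: $156,016 × 6/28 = $33,432. Book value $101,680.
Year 3: $156,016 × 5/28 = $27,860. Book value $73,820.
Year 4: $156,016 × 4/28 = $22,288. Book value $51,532.

$22,288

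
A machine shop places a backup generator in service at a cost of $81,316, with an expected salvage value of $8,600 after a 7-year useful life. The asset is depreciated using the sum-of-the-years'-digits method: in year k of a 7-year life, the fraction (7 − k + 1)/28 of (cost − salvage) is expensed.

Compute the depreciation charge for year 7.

Depreciable base = $81,316 − $8,600 = $72,716.
Sum of the years' digits = 7+6+5+4+3+2+1 = 28.
Year 1: $72,716 × 7/28 = $18,179. Book value $63,137.
Year 2: $72,716 × 6/28 = $15,582. Book value $47,555.
Year 3: $72,716 × 5/28 = $12,985. Book value $34,570.
Year 4: $72,716 × 4/28 = $10,388. Book value $24,182.
Year 5: $72,716 × 3/28 = $7,791. Book value $16,391.
Year 6: $72,716 × 2/28 = $5,194. Book value $11,197.
Year 7: $72,716 × 1/28 = $2,597. Book value $8,600.

$2,597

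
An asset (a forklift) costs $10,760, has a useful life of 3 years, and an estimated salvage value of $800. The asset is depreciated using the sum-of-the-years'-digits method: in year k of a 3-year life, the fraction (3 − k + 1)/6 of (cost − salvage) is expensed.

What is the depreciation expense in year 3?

$1,660

Depreciable base = $10,760 − $800 = $9,960.
Sum of the years' digits = 3+2+1 = 6.
Year 1: $9,960 × 3/6 = $4,980. Book value $5,780.
Year 2: $9,960 × 2/6 = $3,320. Book value $2,460.
Year 3: $9,960 × 1/6 = $1,660. Book value $800.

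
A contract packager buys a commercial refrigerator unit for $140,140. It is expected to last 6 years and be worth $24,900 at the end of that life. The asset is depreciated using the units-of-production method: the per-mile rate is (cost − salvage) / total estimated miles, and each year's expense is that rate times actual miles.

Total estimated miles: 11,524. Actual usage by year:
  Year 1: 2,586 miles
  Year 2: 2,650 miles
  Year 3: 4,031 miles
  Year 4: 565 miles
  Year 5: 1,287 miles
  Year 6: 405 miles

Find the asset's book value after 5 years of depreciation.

$28,950

Depreciable base = $140,140 − $24,900 = $115,240.
Rate = $115,240 / 11,524 miles = $10 per mile.
Year 1: 2,586 × $10 = $25,860. Book value $114,280.
Year 2: 2,650 × $10 = $26,500. Book value $87,780.
Year 3: 4,031 × $10 = $40,310. Book value $47,470.
Year 4: 565 × $10 = $5,650. Book value $41,820.
Year 5: 1,287 × $10 = $12,870. Book value $28,950.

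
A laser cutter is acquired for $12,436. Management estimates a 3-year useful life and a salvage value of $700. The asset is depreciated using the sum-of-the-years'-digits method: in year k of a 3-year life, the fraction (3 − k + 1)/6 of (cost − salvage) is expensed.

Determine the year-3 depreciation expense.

Depreciable base = $12,436 − $700 = $11,736.
Sum of the years' digits = 3+2+1 = 6.
Year 1: $11,736 × 3/6 = $5,868. Book value $6,568.
Year 2: $11,736 × 2/6 = $3,912. Book value $2,656.
Year 3: $11,736 × 1/6 = $1,956. Book value $700.

$1,956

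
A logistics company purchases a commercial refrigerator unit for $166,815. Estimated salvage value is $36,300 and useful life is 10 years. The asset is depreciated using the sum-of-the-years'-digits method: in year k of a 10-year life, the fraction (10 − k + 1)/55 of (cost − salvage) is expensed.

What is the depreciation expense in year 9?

$4,746

Depreciable base = $166,815 − $36,300 = $130,515.
Sum of the years' digits = 10+9+8+7+6+5+4+3+2+1 = 55.
Year 1: $130,515 × 10/55 = $23,730. Book value $143,085.
Year 2: $130,515 × 9/55 = $21,357. Book value $121,728.
Year 3: $130,515 × 8/55 = $18,984. Book value $102,744.
Year 4: $130,515 × 7/55 = $16,611. Book value $86,133.
Year 5: $130,515 × 6/55 = $14,238. Book value $71,895.
Year 6: $130,515 × 5/55 = $11,865. Book value $60,030.
Year 7: $130,515 × 4/55 = $9,492. Book value $50,538.
Year 8: $130,515 × 3/55 = $7,119. Book value $43,419.
Year 9: $130,515 × 2/55 = $4,746. Book value $38,673.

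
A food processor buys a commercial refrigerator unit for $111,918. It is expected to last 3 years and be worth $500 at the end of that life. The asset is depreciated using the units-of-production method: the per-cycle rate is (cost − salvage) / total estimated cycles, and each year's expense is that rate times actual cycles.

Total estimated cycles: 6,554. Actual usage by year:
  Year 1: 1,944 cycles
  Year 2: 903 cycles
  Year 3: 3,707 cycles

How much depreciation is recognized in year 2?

Depreciable base = $111,918 − $500 = $111,418.
Rate = $111,418 / 6,554 cycles = $17 per cycle.
Year 1: 1,944 × $17 = $33,048. Book value $78,870.
Year 2: 903 × $17 = $15,351. Book value $63,519.

$15,351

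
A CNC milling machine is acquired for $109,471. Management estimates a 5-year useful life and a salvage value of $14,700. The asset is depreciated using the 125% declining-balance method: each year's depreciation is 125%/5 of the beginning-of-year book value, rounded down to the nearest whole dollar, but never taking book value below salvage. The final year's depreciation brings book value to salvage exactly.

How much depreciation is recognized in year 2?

Depreciable base = $109,471 − $14,700 = $94,771.
Year 1: ⌊$109,471 × 125%/5⌋ = $27,367. Book value $82,104.
Year 2: ⌊$82,104 × 125%/5⌋ = $20,526. Book value $61,578.

$20,526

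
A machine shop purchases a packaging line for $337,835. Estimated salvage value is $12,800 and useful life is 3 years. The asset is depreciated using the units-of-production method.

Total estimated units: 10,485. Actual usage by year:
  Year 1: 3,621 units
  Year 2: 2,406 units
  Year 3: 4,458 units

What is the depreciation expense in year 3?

Depreciable base = $337,835 − $12,800 = $325,035.
Rate = $325,035 / 10,485 units = $31 per unit.
Year 1: 3,621 × $31 = $112,251. Book value $225,584.
Year 2: 2,406 × $31 = $74,586. Book value $150,998.
Year 3: 4,458 × $31 = $138,198. Book value $12,800.

$138,198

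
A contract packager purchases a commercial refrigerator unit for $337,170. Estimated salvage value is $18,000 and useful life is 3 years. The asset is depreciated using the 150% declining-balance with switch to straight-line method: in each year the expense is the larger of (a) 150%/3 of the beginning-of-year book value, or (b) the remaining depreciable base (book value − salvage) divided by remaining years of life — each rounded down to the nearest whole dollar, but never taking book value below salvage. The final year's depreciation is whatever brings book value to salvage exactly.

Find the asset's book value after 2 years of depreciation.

Depreciable base = $337,170 − $18,000 = $319,170.
Year 1: DB = ⌊$337,170 × 150%/3⌋ = $168,585; SL = ⌊$319,170/3⌋ = $106,390 → take DB $168,585. Book value $168,585.
Year 2: DB = ⌊$168,585 × 150%/3⌋ = $84,292; SL = ⌊$150,585/2⌋ = $75,292 → take DB $84,292. Book value $84,293.

$84,293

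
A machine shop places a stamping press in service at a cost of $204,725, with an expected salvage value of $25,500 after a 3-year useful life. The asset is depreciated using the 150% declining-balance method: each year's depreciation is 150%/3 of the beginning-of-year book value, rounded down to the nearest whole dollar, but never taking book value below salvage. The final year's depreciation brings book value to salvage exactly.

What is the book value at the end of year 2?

Depreciable base = $204,725 − $25,500 = $179,225.
Year 1: ⌊$204,725 × 150%/3⌋ = $102,362. Book value $102,363.
Year 2: ⌊$102,363 × 150%/3⌋ = $51,181. Book value $51,182.

$51,182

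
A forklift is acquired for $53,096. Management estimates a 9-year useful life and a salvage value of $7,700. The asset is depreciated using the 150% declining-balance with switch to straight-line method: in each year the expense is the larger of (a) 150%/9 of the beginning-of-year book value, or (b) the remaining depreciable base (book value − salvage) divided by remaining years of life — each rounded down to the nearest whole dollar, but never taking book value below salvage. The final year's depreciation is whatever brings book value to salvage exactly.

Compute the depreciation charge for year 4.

$5,121

Depreciable base = $53,096 − $7,700 = $45,396.
Year 1: DB = ⌊$53,096 × 150%/9⌋ = $8,849; SL = ⌊$45,396/9⌋ = $5,044 → take DB $8,849. Book value $44,247.
Year 2: DB = ⌊$44,247 × 150%/9⌋ = $7,374; SL = ⌊$36,547/8⌋ = $4,568 → take DB $7,374. Book value $36,873.
Year 3: DB = ⌊$36,873 × 150%/9⌋ = $6,145; SL = ⌊$29,173/7⌋ = $4,167 → take DB $6,145. Book value $30,728.
Year 4: DB = ⌊$30,728 × 150%/9⌋ = $5,121; SL = ⌊$23,028/6⌋ = $3,838 → take DB $5,121. Book value $25,607.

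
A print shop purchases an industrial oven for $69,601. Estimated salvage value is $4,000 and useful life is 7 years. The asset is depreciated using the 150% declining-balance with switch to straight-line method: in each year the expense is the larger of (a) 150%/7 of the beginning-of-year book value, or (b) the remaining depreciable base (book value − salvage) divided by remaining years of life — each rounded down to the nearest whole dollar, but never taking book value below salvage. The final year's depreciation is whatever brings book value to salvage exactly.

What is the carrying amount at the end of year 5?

$18,882

Depreciable base = $69,601 − $4,000 = $65,601.
Year 1: DB = ⌊$69,601 × 150%/7⌋ = $14,914; SL = ⌊$65,601/7⌋ = $9,371 → take DB $14,914. Book value $54,687.
Year 2: DB = ⌊$54,687 × 150%/7⌋ = $11,718; SL = ⌊$50,687/6⌋ = $8,447 → take DB $11,718. Book value $42,969.
Year 3: DB = ⌊$42,969 × 150%/7⌋ = $9,207; SL = ⌊$38,969/5⌋ = $7,793 → take DB $9,207. Book value $33,762.
Year 4: DB = ⌊$33,762 × 150%/7⌋ = $7,234; SL = ⌊$29,762/4⌋ = $7,440 → take SL $7,440. Book value $26,322.
Year 5: DB = ⌊$26,322 × 150%/7⌋ = $5,640; SL = ⌊$22,322/3⌋ = $7,440 → take SL $7,440. Book value $18,882.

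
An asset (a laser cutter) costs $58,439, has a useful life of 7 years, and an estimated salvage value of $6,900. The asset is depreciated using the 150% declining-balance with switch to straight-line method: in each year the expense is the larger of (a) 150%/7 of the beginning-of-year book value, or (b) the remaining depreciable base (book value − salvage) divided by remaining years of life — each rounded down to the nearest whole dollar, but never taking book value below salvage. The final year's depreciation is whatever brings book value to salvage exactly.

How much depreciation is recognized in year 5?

$5,124

Depreciable base = $58,439 − $6,900 = $51,539.
Year 1: DB = ⌊$58,439 × 150%/7⌋ = $12,522; SL = ⌊$51,539/7⌋ = $7,362 → take DB $12,522. Book value $45,917.
Year 2: DB = ⌊$45,917 × 150%/7⌋ = $9,839; SL = ⌊$39,017/6⌋ = $6,502 → take DB $9,839. Book value $36,078.
Year 3: DB = ⌊$36,078 × 150%/7⌋ = $7,731; SL = ⌊$29,178/5⌋ = $5,835 → take DB $7,731. Book value $28,347.
Year 4: DB = ⌊$28,347 × 150%/7⌋ = $6,074; SL = ⌊$21,447/4⌋ = $5,361 → take DB $6,074. Book value $22,273.
Year 5: DB = ⌊$22,273 × 150%/7⌋ = $4,772; SL = ⌊$15,373/3⌋ = $5,124 → take SL $5,124. Book value $17,149.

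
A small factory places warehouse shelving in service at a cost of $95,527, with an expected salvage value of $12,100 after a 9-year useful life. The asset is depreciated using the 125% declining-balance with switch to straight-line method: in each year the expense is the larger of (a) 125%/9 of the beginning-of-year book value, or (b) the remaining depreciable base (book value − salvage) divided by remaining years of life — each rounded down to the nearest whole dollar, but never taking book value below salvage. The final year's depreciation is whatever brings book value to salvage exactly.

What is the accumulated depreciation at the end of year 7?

Depreciable base = $95,527 − $12,100 = $83,427.
Year 1: DB = ⌊$95,527 × 125%/9⌋ = $13,267; SL = ⌊$83,427/9⌋ = $9,269 → take DB $13,267. Book value $82,260.
Year 2: DB = ⌊$82,260 × 125%/9⌋ = $11,425; SL = ⌊$70,160/8⌋ = $8,770 → take DB $11,425. Book value $70,835.
Year 3: DB = ⌊$70,835 × 125%/9⌋ = $9,838; SL = ⌊$58,735/7⌋ = $8,390 → take DB $9,838. Book value $60,997.
Year 4: DB = ⌊$60,997 × 125%/9⌋ = $8,471; SL = ⌊$48,897/6⌋ = $8,149 → take DB $8,471. Book value $52,526.
Year 5: DB = ⌊$52,526 × 125%/9⌋ = $7,295; SL = ⌊$40,426/5⌋ = $8,085 → take SL $8,085. Book value $44,441.
Year 6: DB = ⌊$44,441 × 125%/9⌋ = $6,172; SL = ⌊$32,341/4⌋ = $8,085 → take SL $8,085. Book value $36,356.
Year 7: DB = ⌊$36,356 × 125%/9⌋ = $5,049; SL = ⌊$24,256/3⌋ = $8,085 → take SL $8,085. Book value $28,271.
Accumulated through year 7 = $95,527 − $28,271 = $67,256.

$67,256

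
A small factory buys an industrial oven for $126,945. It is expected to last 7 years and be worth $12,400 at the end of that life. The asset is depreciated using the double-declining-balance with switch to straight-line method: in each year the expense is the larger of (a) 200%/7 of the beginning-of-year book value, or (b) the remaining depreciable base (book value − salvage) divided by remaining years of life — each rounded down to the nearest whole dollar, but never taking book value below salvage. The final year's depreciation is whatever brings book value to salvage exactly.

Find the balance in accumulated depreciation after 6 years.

Depreciable base = $126,945 − $12,400 = $114,545.
Year 1: DB = ⌊$126,945 × 200%/7⌋ = $36,270; SL = ⌊$114,545/7⌋ = $16,363 → take DB $36,270. Book value $90,675.
Year 2: DB = ⌊$90,675 × 200%/7⌋ = $25,907; SL = ⌊$78,275/6⌋ = $13,045 → take DB $25,907. Book value $64,768.
Year 3: DB = ⌊$64,768 × 200%/7⌋ = $18,505; SL = ⌊$52,368/5⌋ = $10,473 → take DB $18,505. Book value $46,263.
Year 4: DB = ⌊$46,263 × 200%/7⌋ = $13,218; SL = ⌊$33,863/4⌋ = $8,465 → take DB $13,218. Book value $33,045.
Year 5: DB = ⌊$33,045 × 200%/7⌋ = $9,441; SL = ⌊$20,645/3⌋ = $6,881 → take DB $9,441. Book value $23,604.
Year 6: DB = ⌊$23,604 × 200%/7⌋ = $6,744; SL = ⌊$11,204/2⌋ = $5,602 → take DB $6,744. Book value $16,860.
Accumulated through year 6 = $126,945 − $16,860 = $110,085.

$110,085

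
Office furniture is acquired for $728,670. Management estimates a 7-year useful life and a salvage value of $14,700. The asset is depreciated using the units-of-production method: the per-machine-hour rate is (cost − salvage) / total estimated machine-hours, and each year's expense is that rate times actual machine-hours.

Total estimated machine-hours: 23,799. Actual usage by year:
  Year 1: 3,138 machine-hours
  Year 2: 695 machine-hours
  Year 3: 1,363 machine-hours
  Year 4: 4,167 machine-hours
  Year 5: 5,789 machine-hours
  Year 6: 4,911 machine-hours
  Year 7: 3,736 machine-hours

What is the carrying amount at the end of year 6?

Depreciable base = $728,670 − $14,700 = $713,970.
Rate = $713,970 / 23,799 machine-hours = $30 per machine-hour.
Year 1: 3,138 × $30 = $94,140. Book value $634,530.
Year 2: 695 × $30 = $20,850. Book value $613,680.
Year 3: 1,363 × $30 = $40,890. Book value $572,790.
Year 4: 4,167 × $30 = $125,010. Book value $447,780.
Year 5: 5,789 × $30 = $173,670. Book value $274,110.
Year 6: 4,911 × $30 = $147,330. Book value $126,780.

$126,780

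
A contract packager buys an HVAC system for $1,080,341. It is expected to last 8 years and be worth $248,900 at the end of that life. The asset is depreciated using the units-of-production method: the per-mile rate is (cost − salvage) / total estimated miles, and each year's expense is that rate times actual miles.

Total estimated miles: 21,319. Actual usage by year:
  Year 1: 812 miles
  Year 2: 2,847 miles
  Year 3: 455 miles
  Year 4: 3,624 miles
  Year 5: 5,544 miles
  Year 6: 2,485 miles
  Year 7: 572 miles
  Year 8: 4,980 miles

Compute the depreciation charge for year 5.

Depreciable base = $1,080,341 − $248,900 = $831,441.
Rate = $831,441 / 21,319 miles = $39 per mile.
Year 1: 812 × $39 = $31,668. Book value $1,048,673.
Year 2: 2,847 × $39 = $111,033. Book value $937,640.
Year 3: 455 × $39 = $17,745. Book value $919,895.
Year 4: 3,624 × $39 = $141,336. Book value $778,559.
Year 5: 5,544 × $39 = $216,216. Book value $562,343.

$216,216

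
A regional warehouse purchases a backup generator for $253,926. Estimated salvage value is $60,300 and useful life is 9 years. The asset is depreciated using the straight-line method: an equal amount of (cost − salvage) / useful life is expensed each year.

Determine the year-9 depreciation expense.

$21,514

Depreciable base = $253,926 − $60,300 = $193,626.
Annual expense = $193,626 / 9 = $21,514.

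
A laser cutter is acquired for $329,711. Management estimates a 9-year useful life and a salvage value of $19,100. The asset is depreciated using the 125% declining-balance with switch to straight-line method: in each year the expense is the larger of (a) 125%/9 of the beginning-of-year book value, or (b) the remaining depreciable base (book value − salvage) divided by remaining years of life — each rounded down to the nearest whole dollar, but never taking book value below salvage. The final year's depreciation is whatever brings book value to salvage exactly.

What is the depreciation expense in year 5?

$31,905

Depreciable base = $329,711 − $19,100 = $310,611.
Year 1: DB = ⌊$329,711 × 125%/9⌋ = $45,793; SL = ⌊$310,611/9⌋ = $34,512 → take DB $45,793. Book value $283,918.
Year 2: DB = ⌊$283,918 × 125%/9⌋ = $39,433; SL = ⌊$264,818/8⌋ = $33,102 → take DB $39,433. Book value $244,485.
Year 3: DB = ⌊$244,485 × 125%/9⌋ = $33,956; SL = ⌊$225,385/7⌋ = $32,197 → take DB $33,956. Book value $210,529.
Year 4: DB = ⌊$210,529 × 125%/9⌋ = $29,240; SL = ⌊$191,429/6⌋ = $31,904 → take SL $31,904. Book value $178,625.
Year 5: DB = ⌊$178,625 × 125%/9⌋ = $24,809; SL = ⌊$159,525/5⌋ = $31,905 → take SL $31,905. Book value $146,720.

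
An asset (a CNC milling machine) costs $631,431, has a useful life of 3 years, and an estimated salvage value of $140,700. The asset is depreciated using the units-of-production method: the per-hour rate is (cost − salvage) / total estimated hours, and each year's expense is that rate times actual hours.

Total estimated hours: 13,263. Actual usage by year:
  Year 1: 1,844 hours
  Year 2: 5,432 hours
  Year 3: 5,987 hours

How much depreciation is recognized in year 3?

$221,519

Depreciable base = $631,431 − $140,700 = $490,731.
Rate = $490,731 / 13,263 hours = $37 per hour.
Year 1: 1,844 × $37 = $68,228. Book value $563,203.
Year 2: 5,432 × $37 = $200,984. Book value $362,219.
Year 3: 5,987 × $37 = $221,519. Book value $140,700.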